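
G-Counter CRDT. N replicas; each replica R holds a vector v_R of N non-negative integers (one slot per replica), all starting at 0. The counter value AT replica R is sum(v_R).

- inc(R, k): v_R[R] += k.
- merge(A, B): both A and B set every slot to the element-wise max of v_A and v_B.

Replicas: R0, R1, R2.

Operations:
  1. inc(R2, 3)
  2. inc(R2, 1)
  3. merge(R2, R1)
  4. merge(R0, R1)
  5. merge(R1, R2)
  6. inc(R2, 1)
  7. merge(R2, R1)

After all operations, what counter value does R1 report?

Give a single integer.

Op 1: inc R2 by 3 -> R2=(0,0,3) value=3
Op 2: inc R2 by 1 -> R2=(0,0,4) value=4
Op 3: merge R2<->R1 -> R2=(0,0,4) R1=(0,0,4)
Op 4: merge R0<->R1 -> R0=(0,0,4) R1=(0,0,4)
Op 5: merge R1<->R2 -> R1=(0,0,4) R2=(0,0,4)
Op 6: inc R2 by 1 -> R2=(0,0,5) value=5
Op 7: merge R2<->R1 -> R2=(0,0,5) R1=(0,0,5)

Answer: 5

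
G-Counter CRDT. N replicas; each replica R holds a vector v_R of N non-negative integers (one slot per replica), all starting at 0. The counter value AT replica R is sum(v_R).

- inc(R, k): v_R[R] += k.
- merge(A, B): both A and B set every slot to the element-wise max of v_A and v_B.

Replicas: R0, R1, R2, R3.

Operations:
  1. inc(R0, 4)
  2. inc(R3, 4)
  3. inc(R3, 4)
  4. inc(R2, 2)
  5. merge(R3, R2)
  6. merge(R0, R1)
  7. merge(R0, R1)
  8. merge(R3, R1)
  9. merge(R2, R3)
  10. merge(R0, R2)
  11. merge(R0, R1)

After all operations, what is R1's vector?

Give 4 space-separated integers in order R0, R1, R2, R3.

Op 1: inc R0 by 4 -> R0=(4,0,0,0) value=4
Op 2: inc R3 by 4 -> R3=(0,0,0,4) value=4
Op 3: inc R3 by 4 -> R3=(0,0,0,8) value=8
Op 4: inc R2 by 2 -> R2=(0,0,2,0) value=2
Op 5: merge R3<->R2 -> R3=(0,0,2,8) R2=(0,0,2,8)
Op 6: merge R0<->R1 -> R0=(4,0,0,0) R1=(4,0,0,0)
Op 7: merge R0<->R1 -> R0=(4,0,0,0) R1=(4,0,0,0)
Op 8: merge R3<->R1 -> R3=(4,0,2,8) R1=(4,0,2,8)
Op 9: merge R2<->R3 -> R2=(4,0,2,8) R3=(4,0,2,8)
Op 10: merge R0<->R2 -> R0=(4,0,2,8) R2=(4,0,2,8)
Op 11: merge R0<->R1 -> R0=(4,0,2,8) R1=(4,0,2,8)

Answer: 4 0 2 8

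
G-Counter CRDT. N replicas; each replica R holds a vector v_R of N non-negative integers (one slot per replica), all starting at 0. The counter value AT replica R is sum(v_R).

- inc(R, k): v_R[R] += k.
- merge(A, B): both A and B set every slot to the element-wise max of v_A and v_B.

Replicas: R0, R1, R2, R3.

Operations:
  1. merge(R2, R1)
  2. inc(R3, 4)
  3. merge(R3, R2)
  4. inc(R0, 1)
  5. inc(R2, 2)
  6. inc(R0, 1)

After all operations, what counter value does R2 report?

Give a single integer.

Answer: 6

Derivation:
Op 1: merge R2<->R1 -> R2=(0,0,0,0) R1=(0,0,0,0)
Op 2: inc R3 by 4 -> R3=(0,0,0,4) value=4
Op 3: merge R3<->R2 -> R3=(0,0,0,4) R2=(0,0,0,4)
Op 4: inc R0 by 1 -> R0=(1,0,0,0) value=1
Op 5: inc R2 by 2 -> R2=(0,0,2,4) value=6
Op 6: inc R0 by 1 -> R0=(2,0,0,0) value=2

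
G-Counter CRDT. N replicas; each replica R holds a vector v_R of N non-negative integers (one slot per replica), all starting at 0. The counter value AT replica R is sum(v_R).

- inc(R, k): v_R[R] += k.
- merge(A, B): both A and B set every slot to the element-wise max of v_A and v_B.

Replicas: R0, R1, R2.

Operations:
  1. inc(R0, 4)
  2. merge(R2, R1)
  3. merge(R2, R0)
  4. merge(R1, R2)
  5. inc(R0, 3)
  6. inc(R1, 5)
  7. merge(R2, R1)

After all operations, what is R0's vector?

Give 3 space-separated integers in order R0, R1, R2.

Op 1: inc R0 by 4 -> R0=(4,0,0) value=4
Op 2: merge R2<->R1 -> R2=(0,0,0) R1=(0,0,0)
Op 3: merge R2<->R0 -> R2=(4,0,0) R0=(4,0,0)
Op 4: merge R1<->R2 -> R1=(4,0,0) R2=(4,0,0)
Op 5: inc R0 by 3 -> R0=(7,0,0) value=7
Op 6: inc R1 by 5 -> R1=(4,5,0) value=9
Op 7: merge R2<->R1 -> R2=(4,5,0) R1=(4,5,0)

Answer: 7 0 0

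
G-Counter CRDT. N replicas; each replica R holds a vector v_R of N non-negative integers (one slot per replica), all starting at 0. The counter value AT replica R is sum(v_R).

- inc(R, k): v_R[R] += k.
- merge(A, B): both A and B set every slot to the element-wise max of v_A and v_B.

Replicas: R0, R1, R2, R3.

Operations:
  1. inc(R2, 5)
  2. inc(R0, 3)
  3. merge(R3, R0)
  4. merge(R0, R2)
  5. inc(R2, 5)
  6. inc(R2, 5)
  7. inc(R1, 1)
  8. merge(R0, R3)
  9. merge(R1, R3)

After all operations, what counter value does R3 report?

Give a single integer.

Op 1: inc R2 by 5 -> R2=(0,0,5,0) value=5
Op 2: inc R0 by 3 -> R0=(3,0,0,0) value=3
Op 3: merge R3<->R0 -> R3=(3,0,0,0) R0=(3,0,0,0)
Op 4: merge R0<->R2 -> R0=(3,0,5,0) R2=(3,0,5,0)
Op 5: inc R2 by 5 -> R2=(3,0,10,0) value=13
Op 6: inc R2 by 5 -> R2=(3,0,15,0) value=18
Op 7: inc R1 by 1 -> R1=(0,1,0,0) value=1
Op 8: merge R0<->R3 -> R0=(3,0,5,0) R3=(3,0,5,0)
Op 9: merge R1<->R3 -> R1=(3,1,5,0) R3=(3,1,5,0)

Answer: 9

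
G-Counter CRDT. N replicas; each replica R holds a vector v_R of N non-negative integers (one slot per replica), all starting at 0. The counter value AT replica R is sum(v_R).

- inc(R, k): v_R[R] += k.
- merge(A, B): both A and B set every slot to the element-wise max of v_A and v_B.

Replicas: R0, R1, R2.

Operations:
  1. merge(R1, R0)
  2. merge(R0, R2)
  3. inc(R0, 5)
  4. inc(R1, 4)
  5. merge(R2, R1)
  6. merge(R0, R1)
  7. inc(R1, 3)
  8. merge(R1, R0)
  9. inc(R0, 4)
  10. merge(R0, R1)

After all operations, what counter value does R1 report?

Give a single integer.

Answer: 16

Derivation:
Op 1: merge R1<->R0 -> R1=(0,0,0) R0=(0,0,0)
Op 2: merge R0<->R2 -> R0=(0,0,0) R2=(0,0,0)
Op 3: inc R0 by 5 -> R0=(5,0,0) value=5
Op 4: inc R1 by 4 -> R1=(0,4,0) value=4
Op 5: merge R2<->R1 -> R2=(0,4,0) R1=(0,4,0)
Op 6: merge R0<->R1 -> R0=(5,4,0) R1=(5,4,0)
Op 7: inc R1 by 3 -> R1=(5,7,0) value=12
Op 8: merge R1<->R0 -> R1=(5,7,0) R0=(5,7,0)
Op 9: inc R0 by 4 -> R0=(9,7,0) value=16
Op 10: merge R0<->R1 -> R0=(9,7,0) R1=(9,7,0)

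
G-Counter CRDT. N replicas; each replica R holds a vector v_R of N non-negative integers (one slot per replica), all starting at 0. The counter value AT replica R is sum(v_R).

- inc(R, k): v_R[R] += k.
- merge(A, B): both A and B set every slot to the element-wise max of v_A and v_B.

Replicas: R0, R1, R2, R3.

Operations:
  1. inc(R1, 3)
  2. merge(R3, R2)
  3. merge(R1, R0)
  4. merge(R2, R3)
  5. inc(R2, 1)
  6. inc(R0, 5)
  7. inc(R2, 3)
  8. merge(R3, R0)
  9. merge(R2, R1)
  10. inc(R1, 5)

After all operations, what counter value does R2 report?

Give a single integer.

Op 1: inc R1 by 3 -> R1=(0,3,0,0) value=3
Op 2: merge R3<->R2 -> R3=(0,0,0,0) R2=(0,0,0,0)
Op 3: merge R1<->R0 -> R1=(0,3,0,0) R0=(0,3,0,0)
Op 4: merge R2<->R3 -> R2=(0,0,0,0) R3=(0,0,0,0)
Op 5: inc R2 by 1 -> R2=(0,0,1,0) value=1
Op 6: inc R0 by 5 -> R0=(5,3,0,0) value=8
Op 7: inc R2 by 3 -> R2=(0,0,4,0) value=4
Op 8: merge R3<->R0 -> R3=(5,3,0,0) R0=(5,3,0,0)
Op 9: merge R2<->R1 -> R2=(0,3,4,0) R1=(0,3,4,0)
Op 10: inc R1 by 5 -> R1=(0,8,4,0) value=12

Answer: 7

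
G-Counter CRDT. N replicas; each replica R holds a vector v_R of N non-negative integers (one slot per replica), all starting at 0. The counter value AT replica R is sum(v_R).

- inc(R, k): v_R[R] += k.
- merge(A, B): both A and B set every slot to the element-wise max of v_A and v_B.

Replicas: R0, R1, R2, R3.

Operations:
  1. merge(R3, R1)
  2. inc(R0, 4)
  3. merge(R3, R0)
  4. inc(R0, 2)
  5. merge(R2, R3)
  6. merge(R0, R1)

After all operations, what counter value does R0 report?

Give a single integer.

Op 1: merge R3<->R1 -> R3=(0,0,0,0) R1=(0,0,0,0)
Op 2: inc R0 by 4 -> R0=(4,0,0,0) value=4
Op 3: merge R3<->R0 -> R3=(4,0,0,0) R0=(4,0,0,0)
Op 4: inc R0 by 2 -> R0=(6,0,0,0) value=6
Op 5: merge R2<->R3 -> R2=(4,0,0,0) R3=(4,0,0,0)
Op 6: merge R0<->R1 -> R0=(6,0,0,0) R1=(6,0,0,0)

Answer: 6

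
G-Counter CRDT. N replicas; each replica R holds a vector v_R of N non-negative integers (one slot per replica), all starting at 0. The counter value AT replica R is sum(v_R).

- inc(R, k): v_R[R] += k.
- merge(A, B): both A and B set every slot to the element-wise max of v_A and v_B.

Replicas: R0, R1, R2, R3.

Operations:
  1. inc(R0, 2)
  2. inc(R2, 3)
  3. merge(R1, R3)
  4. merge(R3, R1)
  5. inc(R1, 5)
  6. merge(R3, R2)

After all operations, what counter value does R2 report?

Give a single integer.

Op 1: inc R0 by 2 -> R0=(2,0,0,0) value=2
Op 2: inc R2 by 3 -> R2=(0,0,3,0) value=3
Op 3: merge R1<->R3 -> R1=(0,0,0,0) R3=(0,0,0,0)
Op 4: merge R3<->R1 -> R3=(0,0,0,0) R1=(0,0,0,0)
Op 5: inc R1 by 5 -> R1=(0,5,0,0) value=5
Op 6: merge R3<->R2 -> R3=(0,0,3,0) R2=(0,0,3,0)

Answer: 3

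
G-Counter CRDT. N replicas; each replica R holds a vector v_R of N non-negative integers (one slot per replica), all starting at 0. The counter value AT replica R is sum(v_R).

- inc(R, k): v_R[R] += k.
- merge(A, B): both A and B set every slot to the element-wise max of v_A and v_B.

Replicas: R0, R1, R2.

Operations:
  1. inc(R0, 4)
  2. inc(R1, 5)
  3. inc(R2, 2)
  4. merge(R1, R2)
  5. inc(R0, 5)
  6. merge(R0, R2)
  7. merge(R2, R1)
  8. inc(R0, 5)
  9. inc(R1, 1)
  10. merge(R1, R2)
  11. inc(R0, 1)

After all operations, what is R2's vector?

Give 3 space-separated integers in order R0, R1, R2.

Answer: 9 6 2

Derivation:
Op 1: inc R0 by 4 -> R0=(4,0,0) value=4
Op 2: inc R1 by 5 -> R1=(0,5,0) value=5
Op 3: inc R2 by 2 -> R2=(0,0,2) value=2
Op 4: merge R1<->R2 -> R1=(0,5,2) R2=(0,5,2)
Op 5: inc R0 by 5 -> R0=(9,0,0) value=9
Op 6: merge R0<->R2 -> R0=(9,5,2) R2=(9,5,2)
Op 7: merge R2<->R1 -> R2=(9,5,2) R1=(9,5,2)
Op 8: inc R0 by 5 -> R0=(14,5,2) value=21
Op 9: inc R1 by 1 -> R1=(9,6,2) value=17
Op 10: merge R1<->R2 -> R1=(9,6,2) R2=(9,6,2)
Op 11: inc R0 by 1 -> R0=(15,5,2) value=22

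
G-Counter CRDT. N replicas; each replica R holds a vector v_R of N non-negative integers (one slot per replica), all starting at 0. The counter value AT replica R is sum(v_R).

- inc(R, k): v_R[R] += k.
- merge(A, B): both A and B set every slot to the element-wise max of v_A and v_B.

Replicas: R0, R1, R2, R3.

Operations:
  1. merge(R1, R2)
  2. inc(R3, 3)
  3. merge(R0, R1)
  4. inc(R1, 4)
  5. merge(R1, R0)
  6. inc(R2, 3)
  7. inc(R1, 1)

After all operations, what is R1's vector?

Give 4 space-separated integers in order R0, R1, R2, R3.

Answer: 0 5 0 0

Derivation:
Op 1: merge R1<->R2 -> R1=(0,0,0,0) R2=(0,0,0,0)
Op 2: inc R3 by 3 -> R3=(0,0,0,3) value=3
Op 3: merge R0<->R1 -> R0=(0,0,0,0) R1=(0,0,0,0)
Op 4: inc R1 by 4 -> R1=(0,4,0,0) value=4
Op 5: merge R1<->R0 -> R1=(0,4,0,0) R0=(0,4,0,0)
Op 6: inc R2 by 3 -> R2=(0,0,3,0) value=3
Op 7: inc R1 by 1 -> R1=(0,5,0,0) value=5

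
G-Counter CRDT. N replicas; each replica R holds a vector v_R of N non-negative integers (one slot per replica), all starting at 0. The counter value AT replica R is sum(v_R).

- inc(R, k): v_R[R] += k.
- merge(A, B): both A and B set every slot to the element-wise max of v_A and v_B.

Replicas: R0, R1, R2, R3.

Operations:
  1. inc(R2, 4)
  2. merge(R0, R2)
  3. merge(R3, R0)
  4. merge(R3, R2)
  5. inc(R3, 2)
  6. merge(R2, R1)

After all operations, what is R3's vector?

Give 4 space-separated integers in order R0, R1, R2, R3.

Op 1: inc R2 by 4 -> R2=(0,0,4,0) value=4
Op 2: merge R0<->R2 -> R0=(0,0,4,0) R2=(0,0,4,0)
Op 3: merge R3<->R0 -> R3=(0,0,4,0) R0=(0,0,4,0)
Op 4: merge R3<->R2 -> R3=(0,0,4,0) R2=(0,0,4,0)
Op 5: inc R3 by 2 -> R3=(0,0,4,2) value=6
Op 6: merge R2<->R1 -> R2=(0,0,4,0) R1=(0,0,4,0)

Answer: 0 0 4 2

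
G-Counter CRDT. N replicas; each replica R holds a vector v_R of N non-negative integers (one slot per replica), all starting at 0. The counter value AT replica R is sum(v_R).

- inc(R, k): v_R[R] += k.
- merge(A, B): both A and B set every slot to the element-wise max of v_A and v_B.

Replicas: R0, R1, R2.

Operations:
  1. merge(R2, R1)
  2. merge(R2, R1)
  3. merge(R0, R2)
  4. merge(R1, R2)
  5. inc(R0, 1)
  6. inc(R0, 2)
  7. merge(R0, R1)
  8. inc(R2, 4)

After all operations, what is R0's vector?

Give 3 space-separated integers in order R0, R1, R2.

Answer: 3 0 0

Derivation:
Op 1: merge R2<->R1 -> R2=(0,0,0) R1=(0,0,0)
Op 2: merge R2<->R1 -> R2=(0,0,0) R1=(0,0,0)
Op 3: merge R0<->R2 -> R0=(0,0,0) R2=(0,0,0)
Op 4: merge R1<->R2 -> R1=(0,0,0) R2=(0,0,0)
Op 5: inc R0 by 1 -> R0=(1,0,0) value=1
Op 6: inc R0 by 2 -> R0=(3,0,0) value=3
Op 7: merge R0<->R1 -> R0=(3,0,0) R1=(3,0,0)
Op 8: inc R2 by 4 -> R2=(0,0,4) value=4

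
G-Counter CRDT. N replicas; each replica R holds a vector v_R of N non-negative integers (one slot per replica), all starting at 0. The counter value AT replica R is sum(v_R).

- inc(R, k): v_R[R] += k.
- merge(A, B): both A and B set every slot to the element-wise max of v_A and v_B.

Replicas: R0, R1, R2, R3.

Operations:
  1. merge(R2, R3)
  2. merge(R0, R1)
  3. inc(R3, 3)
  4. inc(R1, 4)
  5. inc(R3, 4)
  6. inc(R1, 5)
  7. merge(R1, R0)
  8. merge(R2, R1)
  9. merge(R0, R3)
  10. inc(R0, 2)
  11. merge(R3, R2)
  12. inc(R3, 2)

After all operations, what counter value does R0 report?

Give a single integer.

Op 1: merge R2<->R3 -> R2=(0,0,0,0) R3=(0,0,0,0)
Op 2: merge R0<->R1 -> R0=(0,0,0,0) R1=(0,0,0,0)
Op 3: inc R3 by 3 -> R3=(0,0,0,3) value=3
Op 4: inc R1 by 4 -> R1=(0,4,0,0) value=4
Op 5: inc R3 by 4 -> R3=(0,0,0,7) value=7
Op 6: inc R1 by 5 -> R1=(0,9,0,0) value=9
Op 7: merge R1<->R0 -> R1=(0,9,0,0) R0=(0,9,0,0)
Op 8: merge R2<->R1 -> R2=(0,9,0,0) R1=(0,9,0,0)
Op 9: merge R0<->R3 -> R0=(0,9,0,7) R3=(0,9,0,7)
Op 10: inc R0 by 2 -> R0=(2,9,0,7) value=18
Op 11: merge R3<->R2 -> R3=(0,9,0,7) R2=(0,9,0,7)
Op 12: inc R3 by 2 -> R3=(0,9,0,9) value=18

Answer: 18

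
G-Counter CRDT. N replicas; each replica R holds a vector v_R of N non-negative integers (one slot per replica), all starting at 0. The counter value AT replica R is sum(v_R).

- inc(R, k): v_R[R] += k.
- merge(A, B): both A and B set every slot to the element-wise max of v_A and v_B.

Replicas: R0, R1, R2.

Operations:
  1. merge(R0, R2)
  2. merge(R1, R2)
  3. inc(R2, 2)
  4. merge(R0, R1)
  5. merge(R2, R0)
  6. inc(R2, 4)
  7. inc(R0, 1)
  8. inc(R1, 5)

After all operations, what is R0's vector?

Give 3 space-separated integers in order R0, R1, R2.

Op 1: merge R0<->R2 -> R0=(0,0,0) R2=(0,0,0)
Op 2: merge R1<->R2 -> R1=(0,0,0) R2=(0,0,0)
Op 3: inc R2 by 2 -> R2=(0,0,2) value=2
Op 4: merge R0<->R1 -> R0=(0,0,0) R1=(0,0,0)
Op 5: merge R2<->R0 -> R2=(0,0,2) R0=(0,0,2)
Op 6: inc R2 by 4 -> R2=(0,0,6) value=6
Op 7: inc R0 by 1 -> R0=(1,0,2) value=3
Op 8: inc R1 by 5 -> R1=(0,5,0) value=5

Answer: 1 0 2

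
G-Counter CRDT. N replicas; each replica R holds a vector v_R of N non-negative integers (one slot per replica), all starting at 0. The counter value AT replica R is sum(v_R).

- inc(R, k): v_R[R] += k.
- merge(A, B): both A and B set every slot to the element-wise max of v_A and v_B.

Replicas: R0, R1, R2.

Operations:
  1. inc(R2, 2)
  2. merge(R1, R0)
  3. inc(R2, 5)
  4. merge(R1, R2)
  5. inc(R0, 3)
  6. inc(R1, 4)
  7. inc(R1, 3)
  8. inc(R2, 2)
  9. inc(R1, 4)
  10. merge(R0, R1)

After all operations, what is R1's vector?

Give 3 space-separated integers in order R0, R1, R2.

Op 1: inc R2 by 2 -> R2=(0,0,2) value=2
Op 2: merge R1<->R0 -> R1=(0,0,0) R0=(0,0,0)
Op 3: inc R2 by 5 -> R2=(0,0,7) value=7
Op 4: merge R1<->R2 -> R1=(0,0,7) R2=(0,0,7)
Op 5: inc R0 by 3 -> R0=(3,0,0) value=3
Op 6: inc R1 by 4 -> R1=(0,4,7) value=11
Op 7: inc R1 by 3 -> R1=(0,7,7) value=14
Op 8: inc R2 by 2 -> R2=(0,0,9) value=9
Op 9: inc R1 by 4 -> R1=(0,11,7) value=18
Op 10: merge R0<->R1 -> R0=(3,11,7) R1=(3,11,7)

Answer: 3 11 7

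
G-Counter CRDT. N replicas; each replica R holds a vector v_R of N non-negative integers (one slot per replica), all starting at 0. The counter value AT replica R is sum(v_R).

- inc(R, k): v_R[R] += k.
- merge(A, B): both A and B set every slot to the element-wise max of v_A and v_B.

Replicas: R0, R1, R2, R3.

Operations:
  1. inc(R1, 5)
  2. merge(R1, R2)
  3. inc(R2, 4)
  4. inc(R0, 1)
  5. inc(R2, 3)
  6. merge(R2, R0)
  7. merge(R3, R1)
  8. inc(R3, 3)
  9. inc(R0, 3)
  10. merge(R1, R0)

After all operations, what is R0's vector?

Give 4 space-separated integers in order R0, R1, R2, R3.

Op 1: inc R1 by 5 -> R1=(0,5,0,0) value=5
Op 2: merge R1<->R2 -> R1=(0,5,0,0) R2=(0,5,0,0)
Op 3: inc R2 by 4 -> R2=(0,5,4,0) value=9
Op 4: inc R0 by 1 -> R0=(1,0,0,0) value=1
Op 5: inc R2 by 3 -> R2=(0,5,7,0) value=12
Op 6: merge R2<->R0 -> R2=(1,5,7,0) R0=(1,5,7,0)
Op 7: merge R3<->R1 -> R3=(0,5,0,0) R1=(0,5,0,0)
Op 8: inc R3 by 3 -> R3=(0,5,0,3) value=8
Op 9: inc R0 by 3 -> R0=(4,5,7,0) value=16
Op 10: merge R1<->R0 -> R1=(4,5,7,0) R0=(4,5,7,0)

Answer: 4 5 7 0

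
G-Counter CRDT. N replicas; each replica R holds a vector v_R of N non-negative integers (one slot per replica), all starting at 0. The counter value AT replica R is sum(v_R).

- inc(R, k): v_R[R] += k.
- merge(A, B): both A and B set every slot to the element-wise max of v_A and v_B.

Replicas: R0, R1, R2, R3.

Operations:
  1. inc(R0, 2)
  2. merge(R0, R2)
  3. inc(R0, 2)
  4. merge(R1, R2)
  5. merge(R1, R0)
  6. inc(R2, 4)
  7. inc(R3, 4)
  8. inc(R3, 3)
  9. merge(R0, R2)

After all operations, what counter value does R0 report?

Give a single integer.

Answer: 8

Derivation:
Op 1: inc R0 by 2 -> R0=(2,0,0,0) value=2
Op 2: merge R0<->R2 -> R0=(2,0,0,0) R2=(2,0,0,0)
Op 3: inc R0 by 2 -> R0=(4,0,0,0) value=4
Op 4: merge R1<->R2 -> R1=(2,0,0,0) R2=(2,0,0,0)
Op 5: merge R1<->R0 -> R1=(4,0,0,0) R0=(4,0,0,0)
Op 6: inc R2 by 4 -> R2=(2,0,4,0) value=6
Op 7: inc R3 by 4 -> R3=(0,0,0,4) value=4
Op 8: inc R3 by 3 -> R3=(0,0,0,7) value=7
Op 9: merge R0<->R2 -> R0=(4,0,4,0) R2=(4,0,4,0)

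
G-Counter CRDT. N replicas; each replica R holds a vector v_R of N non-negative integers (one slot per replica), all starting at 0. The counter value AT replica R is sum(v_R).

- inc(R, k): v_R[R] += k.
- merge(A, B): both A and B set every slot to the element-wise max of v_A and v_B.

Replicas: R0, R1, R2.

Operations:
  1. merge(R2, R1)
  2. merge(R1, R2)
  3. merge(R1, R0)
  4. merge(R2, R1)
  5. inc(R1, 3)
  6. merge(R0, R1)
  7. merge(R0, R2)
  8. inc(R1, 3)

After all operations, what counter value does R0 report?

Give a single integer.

Op 1: merge R2<->R1 -> R2=(0,0,0) R1=(0,0,0)
Op 2: merge R1<->R2 -> R1=(0,0,0) R2=(0,0,0)
Op 3: merge R1<->R0 -> R1=(0,0,0) R0=(0,0,0)
Op 4: merge R2<->R1 -> R2=(0,0,0) R1=(0,0,0)
Op 5: inc R1 by 3 -> R1=(0,3,0) value=3
Op 6: merge R0<->R1 -> R0=(0,3,0) R1=(0,3,0)
Op 7: merge R0<->R2 -> R0=(0,3,0) R2=(0,3,0)
Op 8: inc R1 by 3 -> R1=(0,6,0) value=6

Answer: 3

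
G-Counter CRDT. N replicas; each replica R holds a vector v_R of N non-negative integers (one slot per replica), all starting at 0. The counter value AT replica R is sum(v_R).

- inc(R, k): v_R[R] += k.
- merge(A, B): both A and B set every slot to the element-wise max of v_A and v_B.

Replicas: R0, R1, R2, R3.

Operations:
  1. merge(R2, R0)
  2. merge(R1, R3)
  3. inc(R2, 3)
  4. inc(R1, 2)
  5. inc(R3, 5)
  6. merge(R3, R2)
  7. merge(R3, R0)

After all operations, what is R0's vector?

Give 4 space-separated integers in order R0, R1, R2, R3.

Op 1: merge R2<->R0 -> R2=(0,0,0,0) R0=(0,0,0,0)
Op 2: merge R1<->R3 -> R1=(0,0,0,0) R3=(0,0,0,0)
Op 3: inc R2 by 3 -> R2=(0,0,3,0) value=3
Op 4: inc R1 by 2 -> R1=(0,2,0,0) value=2
Op 5: inc R3 by 5 -> R3=(0,0,0,5) value=5
Op 6: merge R3<->R2 -> R3=(0,0,3,5) R2=(0,0,3,5)
Op 7: merge R3<->R0 -> R3=(0,0,3,5) R0=(0,0,3,5)

Answer: 0 0 3 5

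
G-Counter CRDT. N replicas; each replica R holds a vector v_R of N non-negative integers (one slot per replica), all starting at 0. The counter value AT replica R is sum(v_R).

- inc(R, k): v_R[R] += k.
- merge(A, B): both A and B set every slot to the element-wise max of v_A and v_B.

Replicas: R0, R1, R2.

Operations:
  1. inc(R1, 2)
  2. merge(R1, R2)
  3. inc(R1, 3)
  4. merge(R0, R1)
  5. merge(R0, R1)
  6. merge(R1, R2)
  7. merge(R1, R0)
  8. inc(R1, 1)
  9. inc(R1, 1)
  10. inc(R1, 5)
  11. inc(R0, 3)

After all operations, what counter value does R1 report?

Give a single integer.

Answer: 12

Derivation:
Op 1: inc R1 by 2 -> R1=(0,2,0) value=2
Op 2: merge R1<->R2 -> R1=(0,2,0) R2=(0,2,0)
Op 3: inc R1 by 3 -> R1=(0,5,0) value=5
Op 4: merge R0<->R1 -> R0=(0,5,0) R1=(0,5,0)
Op 5: merge R0<->R1 -> R0=(0,5,0) R1=(0,5,0)
Op 6: merge R1<->R2 -> R1=(0,5,0) R2=(0,5,0)
Op 7: merge R1<->R0 -> R1=(0,5,0) R0=(0,5,0)
Op 8: inc R1 by 1 -> R1=(0,6,0) value=6
Op 9: inc R1 by 1 -> R1=(0,7,0) value=7
Op 10: inc R1 by 5 -> R1=(0,12,0) value=12
Op 11: inc R0 by 3 -> R0=(3,5,0) value=8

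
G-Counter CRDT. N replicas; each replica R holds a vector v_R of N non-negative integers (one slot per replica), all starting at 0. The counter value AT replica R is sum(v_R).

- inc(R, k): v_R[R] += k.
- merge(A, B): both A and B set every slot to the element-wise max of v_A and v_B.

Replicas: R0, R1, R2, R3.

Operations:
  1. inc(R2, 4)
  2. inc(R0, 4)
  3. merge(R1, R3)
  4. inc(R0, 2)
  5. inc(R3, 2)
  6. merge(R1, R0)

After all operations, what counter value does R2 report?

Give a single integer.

Op 1: inc R2 by 4 -> R2=(0,0,4,0) value=4
Op 2: inc R0 by 4 -> R0=(4,0,0,0) value=4
Op 3: merge R1<->R3 -> R1=(0,0,0,0) R3=(0,0,0,0)
Op 4: inc R0 by 2 -> R0=(6,0,0,0) value=6
Op 5: inc R3 by 2 -> R3=(0,0,0,2) value=2
Op 6: merge R1<->R0 -> R1=(6,0,0,0) R0=(6,0,0,0)

Answer: 4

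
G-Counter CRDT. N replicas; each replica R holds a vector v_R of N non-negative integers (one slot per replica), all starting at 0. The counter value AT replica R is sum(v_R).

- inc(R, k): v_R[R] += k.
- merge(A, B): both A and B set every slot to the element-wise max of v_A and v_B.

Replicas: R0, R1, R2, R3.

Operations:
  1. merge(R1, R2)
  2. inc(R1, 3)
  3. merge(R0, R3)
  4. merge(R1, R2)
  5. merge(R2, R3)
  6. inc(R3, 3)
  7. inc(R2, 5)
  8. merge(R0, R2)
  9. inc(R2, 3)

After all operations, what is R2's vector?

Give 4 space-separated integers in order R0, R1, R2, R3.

Op 1: merge R1<->R2 -> R1=(0,0,0,0) R2=(0,0,0,0)
Op 2: inc R1 by 3 -> R1=(0,3,0,0) value=3
Op 3: merge R0<->R3 -> R0=(0,0,0,0) R3=(0,0,0,0)
Op 4: merge R1<->R2 -> R1=(0,3,0,0) R2=(0,3,0,0)
Op 5: merge R2<->R3 -> R2=(0,3,0,0) R3=(0,3,0,0)
Op 6: inc R3 by 3 -> R3=(0,3,0,3) value=6
Op 7: inc R2 by 5 -> R2=(0,3,5,0) value=8
Op 8: merge R0<->R2 -> R0=(0,3,5,0) R2=(0,3,5,0)
Op 9: inc R2 by 3 -> R2=(0,3,8,0) value=11

Answer: 0 3 8 0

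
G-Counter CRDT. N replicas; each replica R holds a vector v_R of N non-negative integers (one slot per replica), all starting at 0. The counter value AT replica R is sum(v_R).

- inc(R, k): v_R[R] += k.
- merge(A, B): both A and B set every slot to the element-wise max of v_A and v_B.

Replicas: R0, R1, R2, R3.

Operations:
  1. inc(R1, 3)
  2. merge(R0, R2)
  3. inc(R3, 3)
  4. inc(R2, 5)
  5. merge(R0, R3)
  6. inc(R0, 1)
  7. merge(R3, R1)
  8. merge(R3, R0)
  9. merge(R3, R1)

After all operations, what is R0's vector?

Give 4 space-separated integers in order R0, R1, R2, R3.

Answer: 1 3 0 3

Derivation:
Op 1: inc R1 by 3 -> R1=(0,3,0,0) value=3
Op 2: merge R0<->R2 -> R0=(0,0,0,0) R2=(0,0,0,0)
Op 3: inc R3 by 3 -> R3=(0,0,0,3) value=3
Op 4: inc R2 by 5 -> R2=(0,0,5,0) value=5
Op 5: merge R0<->R3 -> R0=(0,0,0,3) R3=(0,0,0,3)
Op 6: inc R0 by 1 -> R0=(1,0,0,3) value=4
Op 7: merge R3<->R1 -> R3=(0,3,0,3) R1=(0,3,0,3)
Op 8: merge R3<->R0 -> R3=(1,3,0,3) R0=(1,3,0,3)
Op 9: merge R3<->R1 -> R3=(1,3,0,3) R1=(1,3,0,3)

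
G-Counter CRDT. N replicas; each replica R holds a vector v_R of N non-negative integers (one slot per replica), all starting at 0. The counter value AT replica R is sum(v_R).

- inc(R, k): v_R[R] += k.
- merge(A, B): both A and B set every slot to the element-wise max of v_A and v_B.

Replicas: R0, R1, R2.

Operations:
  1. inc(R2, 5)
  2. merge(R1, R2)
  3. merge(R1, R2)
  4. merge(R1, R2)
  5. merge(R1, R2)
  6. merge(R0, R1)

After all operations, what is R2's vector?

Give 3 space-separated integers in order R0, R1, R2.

Answer: 0 0 5

Derivation:
Op 1: inc R2 by 5 -> R2=(0,0,5) value=5
Op 2: merge R1<->R2 -> R1=(0,0,5) R2=(0,0,5)
Op 3: merge R1<->R2 -> R1=(0,0,5) R2=(0,0,5)
Op 4: merge R1<->R2 -> R1=(0,0,5) R2=(0,0,5)
Op 5: merge R1<->R2 -> R1=(0,0,5) R2=(0,0,5)
Op 6: merge R0<->R1 -> R0=(0,0,5) R1=(0,0,5)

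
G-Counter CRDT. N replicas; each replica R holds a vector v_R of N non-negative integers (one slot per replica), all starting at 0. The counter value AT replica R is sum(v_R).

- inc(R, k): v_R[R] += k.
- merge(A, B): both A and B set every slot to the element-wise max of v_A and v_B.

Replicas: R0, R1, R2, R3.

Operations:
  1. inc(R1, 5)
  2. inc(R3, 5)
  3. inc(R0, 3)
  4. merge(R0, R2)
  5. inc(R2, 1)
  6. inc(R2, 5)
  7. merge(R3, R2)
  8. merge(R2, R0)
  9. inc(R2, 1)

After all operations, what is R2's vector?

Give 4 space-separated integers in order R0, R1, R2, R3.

Answer: 3 0 7 5

Derivation:
Op 1: inc R1 by 5 -> R1=(0,5,0,0) value=5
Op 2: inc R3 by 5 -> R3=(0,0,0,5) value=5
Op 3: inc R0 by 3 -> R0=(3,0,0,0) value=3
Op 4: merge R0<->R2 -> R0=(3,0,0,0) R2=(3,0,0,0)
Op 5: inc R2 by 1 -> R2=(3,0,1,0) value=4
Op 6: inc R2 by 5 -> R2=(3,0,6,0) value=9
Op 7: merge R3<->R2 -> R3=(3,0,6,5) R2=(3,0,6,5)
Op 8: merge R2<->R0 -> R2=(3,0,6,5) R0=(3,0,6,5)
Op 9: inc R2 by 1 -> R2=(3,0,7,5) value=15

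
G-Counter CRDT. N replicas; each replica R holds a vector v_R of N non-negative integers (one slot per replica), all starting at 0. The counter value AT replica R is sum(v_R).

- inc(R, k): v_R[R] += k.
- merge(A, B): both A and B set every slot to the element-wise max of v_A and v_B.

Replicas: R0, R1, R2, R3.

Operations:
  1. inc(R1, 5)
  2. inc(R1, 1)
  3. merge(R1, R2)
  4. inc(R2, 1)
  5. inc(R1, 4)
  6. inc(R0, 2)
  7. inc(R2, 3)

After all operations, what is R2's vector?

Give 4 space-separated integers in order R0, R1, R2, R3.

Op 1: inc R1 by 5 -> R1=(0,5,0,0) value=5
Op 2: inc R1 by 1 -> R1=(0,6,0,0) value=6
Op 3: merge R1<->R2 -> R1=(0,6,0,0) R2=(0,6,0,0)
Op 4: inc R2 by 1 -> R2=(0,6,1,0) value=7
Op 5: inc R1 by 4 -> R1=(0,10,0,0) value=10
Op 6: inc R0 by 2 -> R0=(2,0,0,0) value=2
Op 7: inc R2 by 3 -> R2=(0,6,4,0) value=10

Answer: 0 6 4 0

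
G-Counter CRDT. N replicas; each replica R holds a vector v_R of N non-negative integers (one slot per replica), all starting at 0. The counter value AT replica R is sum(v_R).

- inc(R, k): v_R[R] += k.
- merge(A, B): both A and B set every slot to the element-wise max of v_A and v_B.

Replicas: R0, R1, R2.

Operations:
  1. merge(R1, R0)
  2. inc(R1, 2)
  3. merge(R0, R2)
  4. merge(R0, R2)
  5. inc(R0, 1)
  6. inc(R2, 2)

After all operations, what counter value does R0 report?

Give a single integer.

Op 1: merge R1<->R0 -> R1=(0,0,0) R0=(0,0,0)
Op 2: inc R1 by 2 -> R1=(0,2,0) value=2
Op 3: merge R0<->R2 -> R0=(0,0,0) R2=(0,0,0)
Op 4: merge R0<->R2 -> R0=(0,0,0) R2=(0,0,0)
Op 5: inc R0 by 1 -> R0=(1,0,0) value=1
Op 6: inc R2 by 2 -> R2=(0,0,2) value=2

Answer: 1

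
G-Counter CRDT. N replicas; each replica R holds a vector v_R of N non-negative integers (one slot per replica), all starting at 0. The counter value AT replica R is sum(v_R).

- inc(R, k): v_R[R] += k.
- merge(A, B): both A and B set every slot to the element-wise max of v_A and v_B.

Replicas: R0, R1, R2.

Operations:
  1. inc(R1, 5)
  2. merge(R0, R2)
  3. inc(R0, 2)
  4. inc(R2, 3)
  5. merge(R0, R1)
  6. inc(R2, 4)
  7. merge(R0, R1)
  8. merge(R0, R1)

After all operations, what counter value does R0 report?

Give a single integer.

Answer: 7

Derivation:
Op 1: inc R1 by 5 -> R1=(0,5,0) value=5
Op 2: merge R0<->R2 -> R0=(0,0,0) R2=(0,0,0)
Op 3: inc R0 by 2 -> R0=(2,0,0) value=2
Op 4: inc R2 by 3 -> R2=(0,0,3) value=3
Op 5: merge R0<->R1 -> R0=(2,5,0) R1=(2,5,0)
Op 6: inc R2 by 4 -> R2=(0,0,7) value=7
Op 7: merge R0<->R1 -> R0=(2,5,0) R1=(2,5,0)
Op 8: merge R0<->R1 -> R0=(2,5,0) R1=(2,5,0)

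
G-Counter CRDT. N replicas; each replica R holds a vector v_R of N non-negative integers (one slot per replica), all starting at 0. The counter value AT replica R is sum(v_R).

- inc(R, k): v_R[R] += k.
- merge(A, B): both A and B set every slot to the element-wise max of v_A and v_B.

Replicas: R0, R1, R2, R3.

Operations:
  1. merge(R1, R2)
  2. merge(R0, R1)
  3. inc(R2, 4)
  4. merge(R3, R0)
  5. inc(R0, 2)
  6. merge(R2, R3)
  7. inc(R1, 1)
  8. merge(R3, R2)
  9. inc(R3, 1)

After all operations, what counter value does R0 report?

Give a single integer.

Answer: 2

Derivation:
Op 1: merge R1<->R2 -> R1=(0,0,0,0) R2=(0,0,0,0)
Op 2: merge R0<->R1 -> R0=(0,0,0,0) R1=(0,0,0,0)
Op 3: inc R2 by 4 -> R2=(0,0,4,0) value=4
Op 4: merge R3<->R0 -> R3=(0,0,0,0) R0=(0,0,0,0)
Op 5: inc R0 by 2 -> R0=(2,0,0,0) value=2
Op 6: merge R2<->R3 -> R2=(0,0,4,0) R3=(0,0,4,0)
Op 7: inc R1 by 1 -> R1=(0,1,0,0) value=1
Op 8: merge R3<->R2 -> R3=(0,0,4,0) R2=(0,0,4,0)
Op 9: inc R3 by 1 -> R3=(0,0,4,1) value=5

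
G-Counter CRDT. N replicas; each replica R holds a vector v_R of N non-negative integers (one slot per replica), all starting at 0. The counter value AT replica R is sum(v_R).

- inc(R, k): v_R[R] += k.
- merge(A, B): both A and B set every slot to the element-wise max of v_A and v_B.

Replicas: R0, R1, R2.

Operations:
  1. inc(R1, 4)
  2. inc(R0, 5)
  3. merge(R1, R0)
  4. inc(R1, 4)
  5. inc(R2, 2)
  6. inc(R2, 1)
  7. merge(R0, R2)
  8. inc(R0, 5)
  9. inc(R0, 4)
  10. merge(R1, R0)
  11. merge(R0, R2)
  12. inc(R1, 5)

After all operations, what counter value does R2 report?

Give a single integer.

Op 1: inc R1 by 4 -> R1=(0,4,0) value=4
Op 2: inc R0 by 5 -> R0=(5,0,0) value=5
Op 3: merge R1<->R0 -> R1=(5,4,0) R0=(5,4,0)
Op 4: inc R1 by 4 -> R1=(5,8,0) value=13
Op 5: inc R2 by 2 -> R2=(0,0,2) value=2
Op 6: inc R2 by 1 -> R2=(0,0,3) value=3
Op 7: merge R0<->R2 -> R0=(5,4,3) R2=(5,4,3)
Op 8: inc R0 by 5 -> R0=(10,4,3) value=17
Op 9: inc R0 by 4 -> R0=(14,4,3) value=21
Op 10: merge R1<->R0 -> R1=(14,8,3) R0=(14,8,3)
Op 11: merge R0<->R2 -> R0=(14,8,3) R2=(14,8,3)
Op 12: inc R1 by 5 -> R1=(14,13,3) value=30

Answer: 25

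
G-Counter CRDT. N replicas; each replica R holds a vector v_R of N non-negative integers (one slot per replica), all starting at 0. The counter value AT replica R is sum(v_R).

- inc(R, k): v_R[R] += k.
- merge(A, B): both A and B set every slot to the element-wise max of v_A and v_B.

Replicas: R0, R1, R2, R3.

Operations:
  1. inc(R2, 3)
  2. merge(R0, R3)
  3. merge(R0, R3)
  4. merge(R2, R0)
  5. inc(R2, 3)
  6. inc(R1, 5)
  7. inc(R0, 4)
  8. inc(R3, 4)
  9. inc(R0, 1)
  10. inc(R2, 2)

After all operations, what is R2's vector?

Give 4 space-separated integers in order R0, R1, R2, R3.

Op 1: inc R2 by 3 -> R2=(0,0,3,0) value=3
Op 2: merge R0<->R3 -> R0=(0,0,0,0) R3=(0,0,0,0)
Op 3: merge R0<->R3 -> R0=(0,0,0,0) R3=(0,0,0,0)
Op 4: merge R2<->R0 -> R2=(0,0,3,0) R0=(0,0,3,0)
Op 5: inc R2 by 3 -> R2=(0,0,6,0) value=6
Op 6: inc R1 by 5 -> R1=(0,5,0,0) value=5
Op 7: inc R0 by 4 -> R0=(4,0,3,0) value=7
Op 8: inc R3 by 4 -> R3=(0,0,0,4) value=4
Op 9: inc R0 by 1 -> R0=(5,0,3,0) value=8
Op 10: inc R2 by 2 -> R2=(0,0,8,0) value=8

Answer: 0 0 8 0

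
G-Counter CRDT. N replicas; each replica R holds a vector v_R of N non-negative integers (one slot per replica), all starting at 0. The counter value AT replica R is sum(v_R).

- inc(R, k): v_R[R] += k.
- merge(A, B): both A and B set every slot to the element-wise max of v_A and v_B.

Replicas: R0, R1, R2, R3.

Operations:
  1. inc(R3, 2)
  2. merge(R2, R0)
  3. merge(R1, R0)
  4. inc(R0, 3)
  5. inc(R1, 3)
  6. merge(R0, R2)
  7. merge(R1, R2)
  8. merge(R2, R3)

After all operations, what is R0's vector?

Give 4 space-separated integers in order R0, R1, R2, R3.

Op 1: inc R3 by 2 -> R3=(0,0,0,2) value=2
Op 2: merge R2<->R0 -> R2=(0,0,0,0) R0=(0,0,0,0)
Op 3: merge R1<->R0 -> R1=(0,0,0,0) R0=(0,0,0,0)
Op 4: inc R0 by 3 -> R0=(3,0,0,0) value=3
Op 5: inc R1 by 3 -> R1=(0,3,0,0) value=3
Op 6: merge R0<->R2 -> R0=(3,0,0,0) R2=(3,0,0,0)
Op 7: merge R1<->R2 -> R1=(3,3,0,0) R2=(3,3,0,0)
Op 8: merge R2<->R3 -> R2=(3,3,0,2) R3=(3,3,0,2)

Answer: 3 0 0 0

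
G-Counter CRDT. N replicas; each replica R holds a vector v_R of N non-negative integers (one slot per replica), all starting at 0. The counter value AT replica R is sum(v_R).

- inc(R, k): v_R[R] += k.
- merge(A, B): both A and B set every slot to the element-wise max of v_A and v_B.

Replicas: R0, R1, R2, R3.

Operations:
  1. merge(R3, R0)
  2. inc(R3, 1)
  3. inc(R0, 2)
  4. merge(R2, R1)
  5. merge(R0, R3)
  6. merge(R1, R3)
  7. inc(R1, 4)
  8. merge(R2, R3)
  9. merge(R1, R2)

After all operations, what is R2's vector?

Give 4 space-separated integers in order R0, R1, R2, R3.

Answer: 2 4 0 1

Derivation:
Op 1: merge R3<->R0 -> R3=(0,0,0,0) R0=(0,0,0,0)
Op 2: inc R3 by 1 -> R3=(0,0,0,1) value=1
Op 3: inc R0 by 2 -> R0=(2,0,0,0) value=2
Op 4: merge R2<->R1 -> R2=(0,0,0,0) R1=(0,0,0,0)
Op 5: merge R0<->R3 -> R0=(2,0,0,1) R3=(2,0,0,1)
Op 6: merge R1<->R3 -> R1=(2,0,0,1) R3=(2,0,0,1)
Op 7: inc R1 by 4 -> R1=(2,4,0,1) value=7
Op 8: merge R2<->R3 -> R2=(2,0,0,1) R3=(2,0,0,1)
Op 9: merge R1<->R2 -> R1=(2,4,0,1) R2=(2,4,0,1)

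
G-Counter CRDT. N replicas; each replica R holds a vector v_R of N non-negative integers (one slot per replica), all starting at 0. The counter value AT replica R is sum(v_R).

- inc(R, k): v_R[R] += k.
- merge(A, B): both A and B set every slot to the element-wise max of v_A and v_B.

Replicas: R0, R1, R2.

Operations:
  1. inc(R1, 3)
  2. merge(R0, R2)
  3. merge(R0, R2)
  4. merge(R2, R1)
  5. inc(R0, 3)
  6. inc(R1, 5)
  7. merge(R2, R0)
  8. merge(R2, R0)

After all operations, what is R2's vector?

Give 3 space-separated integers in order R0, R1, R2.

Answer: 3 3 0

Derivation:
Op 1: inc R1 by 3 -> R1=(0,3,0) value=3
Op 2: merge R0<->R2 -> R0=(0,0,0) R2=(0,0,0)
Op 3: merge R0<->R2 -> R0=(0,0,0) R2=(0,0,0)
Op 4: merge R2<->R1 -> R2=(0,3,0) R1=(0,3,0)
Op 5: inc R0 by 3 -> R0=(3,0,0) value=3
Op 6: inc R1 by 5 -> R1=(0,8,0) value=8
Op 7: merge R2<->R0 -> R2=(3,3,0) R0=(3,3,0)
Op 8: merge R2<->R0 -> R2=(3,3,0) R0=(3,3,0)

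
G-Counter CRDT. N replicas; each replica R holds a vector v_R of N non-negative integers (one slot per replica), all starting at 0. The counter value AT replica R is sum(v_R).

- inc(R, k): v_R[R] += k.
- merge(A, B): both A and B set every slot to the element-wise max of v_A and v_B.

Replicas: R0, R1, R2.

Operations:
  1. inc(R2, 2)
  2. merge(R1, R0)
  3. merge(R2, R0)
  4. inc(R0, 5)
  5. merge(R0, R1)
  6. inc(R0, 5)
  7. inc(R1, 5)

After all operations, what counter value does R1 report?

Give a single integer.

Answer: 12

Derivation:
Op 1: inc R2 by 2 -> R2=(0,0,2) value=2
Op 2: merge R1<->R0 -> R1=(0,0,0) R0=(0,0,0)
Op 3: merge R2<->R0 -> R2=(0,0,2) R0=(0,0,2)
Op 4: inc R0 by 5 -> R0=(5,0,2) value=7
Op 5: merge R0<->R1 -> R0=(5,0,2) R1=(5,0,2)
Op 6: inc R0 by 5 -> R0=(10,0,2) value=12
Op 7: inc R1 by 5 -> R1=(5,5,2) value=12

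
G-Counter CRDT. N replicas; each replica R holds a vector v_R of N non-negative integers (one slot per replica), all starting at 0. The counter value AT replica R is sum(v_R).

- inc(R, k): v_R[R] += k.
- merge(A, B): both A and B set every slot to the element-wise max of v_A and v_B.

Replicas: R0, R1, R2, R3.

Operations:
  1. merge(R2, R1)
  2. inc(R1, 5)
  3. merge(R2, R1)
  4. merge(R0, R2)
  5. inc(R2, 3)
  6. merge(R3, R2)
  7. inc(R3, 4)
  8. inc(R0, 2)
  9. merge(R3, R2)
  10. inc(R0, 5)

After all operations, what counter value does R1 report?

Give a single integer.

Op 1: merge R2<->R1 -> R2=(0,0,0,0) R1=(0,0,0,0)
Op 2: inc R1 by 5 -> R1=(0,5,0,0) value=5
Op 3: merge R2<->R1 -> R2=(0,5,0,0) R1=(0,5,0,0)
Op 4: merge R0<->R2 -> R0=(0,5,0,0) R2=(0,5,0,0)
Op 5: inc R2 by 3 -> R2=(0,5,3,0) value=8
Op 6: merge R3<->R2 -> R3=(0,5,3,0) R2=(0,5,3,0)
Op 7: inc R3 by 4 -> R3=(0,5,3,4) value=12
Op 8: inc R0 by 2 -> R0=(2,5,0,0) value=7
Op 9: merge R3<->R2 -> R3=(0,5,3,4) R2=(0,5,3,4)
Op 10: inc R0 by 5 -> R0=(7,5,0,0) value=12

Answer: 5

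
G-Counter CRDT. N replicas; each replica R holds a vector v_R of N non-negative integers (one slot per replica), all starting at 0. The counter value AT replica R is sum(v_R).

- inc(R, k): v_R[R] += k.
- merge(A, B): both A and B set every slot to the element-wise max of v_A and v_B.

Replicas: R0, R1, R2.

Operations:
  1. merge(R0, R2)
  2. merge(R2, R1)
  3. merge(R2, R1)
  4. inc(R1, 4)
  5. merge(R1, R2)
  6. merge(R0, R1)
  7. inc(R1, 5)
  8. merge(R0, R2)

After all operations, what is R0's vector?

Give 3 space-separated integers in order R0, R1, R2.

Answer: 0 4 0

Derivation:
Op 1: merge R0<->R2 -> R0=(0,0,0) R2=(0,0,0)
Op 2: merge R2<->R1 -> R2=(0,0,0) R1=(0,0,0)
Op 3: merge R2<->R1 -> R2=(0,0,0) R1=(0,0,0)
Op 4: inc R1 by 4 -> R1=(0,4,0) value=4
Op 5: merge R1<->R2 -> R1=(0,4,0) R2=(0,4,0)
Op 6: merge R0<->R1 -> R0=(0,4,0) R1=(0,4,0)
Op 7: inc R1 by 5 -> R1=(0,9,0) value=9
Op 8: merge R0<->R2 -> R0=(0,4,0) R2=(0,4,0)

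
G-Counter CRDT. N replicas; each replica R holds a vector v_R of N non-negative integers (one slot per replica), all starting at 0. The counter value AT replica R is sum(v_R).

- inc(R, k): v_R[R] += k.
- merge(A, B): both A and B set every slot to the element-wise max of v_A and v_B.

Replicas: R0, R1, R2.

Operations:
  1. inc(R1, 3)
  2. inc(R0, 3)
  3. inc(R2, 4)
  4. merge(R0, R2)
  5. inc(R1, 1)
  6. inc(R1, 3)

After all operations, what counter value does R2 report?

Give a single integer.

Answer: 7

Derivation:
Op 1: inc R1 by 3 -> R1=(0,3,0) value=3
Op 2: inc R0 by 3 -> R0=(3,0,0) value=3
Op 3: inc R2 by 4 -> R2=(0,0,4) value=4
Op 4: merge R0<->R2 -> R0=(3,0,4) R2=(3,0,4)
Op 5: inc R1 by 1 -> R1=(0,4,0) value=4
Op 6: inc R1 by 3 -> R1=(0,7,0) value=7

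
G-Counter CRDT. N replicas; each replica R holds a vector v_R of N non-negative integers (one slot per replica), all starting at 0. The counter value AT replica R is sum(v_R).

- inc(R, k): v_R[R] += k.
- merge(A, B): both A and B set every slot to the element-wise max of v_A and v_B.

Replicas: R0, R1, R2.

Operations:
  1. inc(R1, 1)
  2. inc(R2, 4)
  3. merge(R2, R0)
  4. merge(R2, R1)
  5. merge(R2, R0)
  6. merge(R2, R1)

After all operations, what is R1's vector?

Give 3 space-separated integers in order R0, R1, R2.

Answer: 0 1 4

Derivation:
Op 1: inc R1 by 1 -> R1=(0,1,0) value=1
Op 2: inc R2 by 4 -> R2=(0,0,4) value=4
Op 3: merge R2<->R0 -> R2=(0,0,4) R0=(0,0,4)
Op 4: merge R2<->R1 -> R2=(0,1,4) R1=(0,1,4)
Op 5: merge R2<->R0 -> R2=(0,1,4) R0=(0,1,4)
Op 6: merge R2<->R1 -> R2=(0,1,4) R1=(0,1,4)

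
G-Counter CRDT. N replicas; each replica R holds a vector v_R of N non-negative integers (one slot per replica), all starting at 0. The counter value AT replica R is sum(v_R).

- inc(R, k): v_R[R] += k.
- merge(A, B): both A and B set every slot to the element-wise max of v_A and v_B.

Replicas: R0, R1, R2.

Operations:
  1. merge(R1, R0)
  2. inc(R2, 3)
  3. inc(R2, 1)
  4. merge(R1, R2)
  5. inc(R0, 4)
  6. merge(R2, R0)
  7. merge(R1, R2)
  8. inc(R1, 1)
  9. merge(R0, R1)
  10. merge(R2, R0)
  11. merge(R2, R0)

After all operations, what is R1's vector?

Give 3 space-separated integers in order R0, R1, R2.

Answer: 4 1 4

Derivation:
Op 1: merge R1<->R0 -> R1=(0,0,0) R0=(0,0,0)
Op 2: inc R2 by 3 -> R2=(0,0,3) value=3
Op 3: inc R2 by 1 -> R2=(0,0,4) value=4
Op 4: merge R1<->R2 -> R1=(0,0,4) R2=(0,0,4)
Op 5: inc R0 by 4 -> R0=(4,0,0) value=4
Op 6: merge R2<->R0 -> R2=(4,0,4) R0=(4,0,4)
Op 7: merge R1<->R2 -> R1=(4,0,4) R2=(4,0,4)
Op 8: inc R1 by 1 -> R1=(4,1,4) value=9
Op 9: merge R0<->R1 -> R0=(4,1,4) R1=(4,1,4)
Op 10: merge R2<->R0 -> R2=(4,1,4) R0=(4,1,4)
Op 11: merge R2<->R0 -> R2=(4,1,4) R0=(4,1,4)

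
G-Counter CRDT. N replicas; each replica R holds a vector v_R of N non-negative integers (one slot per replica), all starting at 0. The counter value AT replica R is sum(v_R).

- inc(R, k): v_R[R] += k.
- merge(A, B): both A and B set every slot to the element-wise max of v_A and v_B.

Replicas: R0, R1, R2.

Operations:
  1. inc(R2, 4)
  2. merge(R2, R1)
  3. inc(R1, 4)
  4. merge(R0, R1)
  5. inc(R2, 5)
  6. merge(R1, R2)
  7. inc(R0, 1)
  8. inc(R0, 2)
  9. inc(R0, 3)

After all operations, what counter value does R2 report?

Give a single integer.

Op 1: inc R2 by 4 -> R2=(0,0,4) value=4
Op 2: merge R2<->R1 -> R2=(0,0,4) R1=(0,0,4)
Op 3: inc R1 by 4 -> R1=(0,4,4) value=8
Op 4: merge R0<->R1 -> R0=(0,4,4) R1=(0,4,4)
Op 5: inc R2 by 5 -> R2=(0,0,9) value=9
Op 6: merge R1<->R2 -> R1=(0,4,9) R2=(0,4,9)
Op 7: inc R0 by 1 -> R0=(1,4,4) value=9
Op 8: inc R0 by 2 -> R0=(3,4,4) value=11
Op 9: inc R0 by 3 -> R0=(6,4,4) value=14

Answer: 13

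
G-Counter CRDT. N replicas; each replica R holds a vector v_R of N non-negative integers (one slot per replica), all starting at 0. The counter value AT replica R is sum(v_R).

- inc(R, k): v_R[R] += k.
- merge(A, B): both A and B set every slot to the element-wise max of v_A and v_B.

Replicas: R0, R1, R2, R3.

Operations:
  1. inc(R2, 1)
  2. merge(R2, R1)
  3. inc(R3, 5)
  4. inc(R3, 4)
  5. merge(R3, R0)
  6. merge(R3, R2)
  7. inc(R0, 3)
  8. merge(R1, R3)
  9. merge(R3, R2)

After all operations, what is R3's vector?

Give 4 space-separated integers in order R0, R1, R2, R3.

Answer: 0 0 1 9

Derivation:
Op 1: inc R2 by 1 -> R2=(0,0,1,0) value=1
Op 2: merge R2<->R1 -> R2=(0,0,1,0) R1=(0,0,1,0)
Op 3: inc R3 by 5 -> R3=(0,0,0,5) value=5
Op 4: inc R3 by 4 -> R3=(0,0,0,9) value=9
Op 5: merge R3<->R0 -> R3=(0,0,0,9) R0=(0,0,0,9)
Op 6: merge R3<->R2 -> R3=(0,0,1,9) R2=(0,0,1,9)
Op 7: inc R0 by 3 -> R0=(3,0,0,9) value=12
Op 8: merge R1<->R3 -> R1=(0,0,1,9) R3=(0,0,1,9)
Op 9: merge R3<->R2 -> R3=(0,0,1,9) R2=(0,0,1,9)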